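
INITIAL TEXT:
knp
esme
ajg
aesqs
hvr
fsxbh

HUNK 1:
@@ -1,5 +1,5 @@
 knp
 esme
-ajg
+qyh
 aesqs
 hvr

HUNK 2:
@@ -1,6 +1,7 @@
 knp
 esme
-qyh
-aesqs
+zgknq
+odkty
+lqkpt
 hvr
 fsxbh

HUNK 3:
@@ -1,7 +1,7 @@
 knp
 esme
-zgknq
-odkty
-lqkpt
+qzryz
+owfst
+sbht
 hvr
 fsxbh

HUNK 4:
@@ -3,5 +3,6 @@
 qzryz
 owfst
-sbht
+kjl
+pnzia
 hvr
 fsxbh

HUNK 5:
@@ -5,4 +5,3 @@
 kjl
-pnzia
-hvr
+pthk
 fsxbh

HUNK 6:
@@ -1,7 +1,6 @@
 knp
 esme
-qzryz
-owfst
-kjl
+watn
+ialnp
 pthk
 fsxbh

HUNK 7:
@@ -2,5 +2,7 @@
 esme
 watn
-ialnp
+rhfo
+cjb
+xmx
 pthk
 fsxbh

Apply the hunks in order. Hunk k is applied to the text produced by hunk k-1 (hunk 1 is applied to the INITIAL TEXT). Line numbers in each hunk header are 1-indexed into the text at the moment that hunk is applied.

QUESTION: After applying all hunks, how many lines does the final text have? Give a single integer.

Hunk 1: at line 1 remove [ajg] add [qyh] -> 6 lines: knp esme qyh aesqs hvr fsxbh
Hunk 2: at line 1 remove [qyh,aesqs] add [zgknq,odkty,lqkpt] -> 7 lines: knp esme zgknq odkty lqkpt hvr fsxbh
Hunk 3: at line 1 remove [zgknq,odkty,lqkpt] add [qzryz,owfst,sbht] -> 7 lines: knp esme qzryz owfst sbht hvr fsxbh
Hunk 4: at line 3 remove [sbht] add [kjl,pnzia] -> 8 lines: knp esme qzryz owfst kjl pnzia hvr fsxbh
Hunk 5: at line 5 remove [pnzia,hvr] add [pthk] -> 7 lines: knp esme qzryz owfst kjl pthk fsxbh
Hunk 6: at line 1 remove [qzryz,owfst,kjl] add [watn,ialnp] -> 6 lines: knp esme watn ialnp pthk fsxbh
Hunk 7: at line 2 remove [ialnp] add [rhfo,cjb,xmx] -> 8 lines: knp esme watn rhfo cjb xmx pthk fsxbh
Final line count: 8

Answer: 8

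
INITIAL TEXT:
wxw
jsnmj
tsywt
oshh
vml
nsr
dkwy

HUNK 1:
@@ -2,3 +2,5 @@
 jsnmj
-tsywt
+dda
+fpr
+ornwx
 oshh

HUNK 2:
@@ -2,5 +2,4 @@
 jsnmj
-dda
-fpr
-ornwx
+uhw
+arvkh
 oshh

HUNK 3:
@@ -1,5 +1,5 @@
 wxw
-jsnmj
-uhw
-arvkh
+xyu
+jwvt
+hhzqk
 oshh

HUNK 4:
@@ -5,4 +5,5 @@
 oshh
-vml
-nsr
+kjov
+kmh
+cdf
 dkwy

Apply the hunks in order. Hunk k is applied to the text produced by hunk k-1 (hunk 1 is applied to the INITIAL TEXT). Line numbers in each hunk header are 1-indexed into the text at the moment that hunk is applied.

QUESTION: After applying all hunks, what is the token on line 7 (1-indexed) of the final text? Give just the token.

Hunk 1: at line 2 remove [tsywt] add [dda,fpr,ornwx] -> 9 lines: wxw jsnmj dda fpr ornwx oshh vml nsr dkwy
Hunk 2: at line 2 remove [dda,fpr,ornwx] add [uhw,arvkh] -> 8 lines: wxw jsnmj uhw arvkh oshh vml nsr dkwy
Hunk 3: at line 1 remove [jsnmj,uhw,arvkh] add [xyu,jwvt,hhzqk] -> 8 lines: wxw xyu jwvt hhzqk oshh vml nsr dkwy
Hunk 4: at line 5 remove [vml,nsr] add [kjov,kmh,cdf] -> 9 lines: wxw xyu jwvt hhzqk oshh kjov kmh cdf dkwy
Final line 7: kmh

Answer: kmh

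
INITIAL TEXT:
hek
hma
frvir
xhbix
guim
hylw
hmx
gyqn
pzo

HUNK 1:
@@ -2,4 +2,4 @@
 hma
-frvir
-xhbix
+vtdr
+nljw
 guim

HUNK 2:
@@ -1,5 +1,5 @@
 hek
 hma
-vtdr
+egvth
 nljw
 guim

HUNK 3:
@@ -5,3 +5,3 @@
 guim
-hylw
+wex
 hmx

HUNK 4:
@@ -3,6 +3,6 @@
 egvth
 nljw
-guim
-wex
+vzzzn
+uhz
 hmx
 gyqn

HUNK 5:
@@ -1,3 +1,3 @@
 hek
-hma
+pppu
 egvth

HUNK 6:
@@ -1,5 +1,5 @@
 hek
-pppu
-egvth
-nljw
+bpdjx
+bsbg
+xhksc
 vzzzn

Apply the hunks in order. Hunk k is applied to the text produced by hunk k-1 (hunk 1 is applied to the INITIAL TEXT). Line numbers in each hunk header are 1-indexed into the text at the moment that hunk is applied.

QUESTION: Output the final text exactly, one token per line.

Answer: hek
bpdjx
bsbg
xhksc
vzzzn
uhz
hmx
gyqn
pzo

Derivation:
Hunk 1: at line 2 remove [frvir,xhbix] add [vtdr,nljw] -> 9 lines: hek hma vtdr nljw guim hylw hmx gyqn pzo
Hunk 2: at line 1 remove [vtdr] add [egvth] -> 9 lines: hek hma egvth nljw guim hylw hmx gyqn pzo
Hunk 3: at line 5 remove [hylw] add [wex] -> 9 lines: hek hma egvth nljw guim wex hmx gyqn pzo
Hunk 4: at line 3 remove [guim,wex] add [vzzzn,uhz] -> 9 lines: hek hma egvth nljw vzzzn uhz hmx gyqn pzo
Hunk 5: at line 1 remove [hma] add [pppu] -> 9 lines: hek pppu egvth nljw vzzzn uhz hmx gyqn pzo
Hunk 6: at line 1 remove [pppu,egvth,nljw] add [bpdjx,bsbg,xhksc] -> 9 lines: hek bpdjx bsbg xhksc vzzzn uhz hmx gyqn pzo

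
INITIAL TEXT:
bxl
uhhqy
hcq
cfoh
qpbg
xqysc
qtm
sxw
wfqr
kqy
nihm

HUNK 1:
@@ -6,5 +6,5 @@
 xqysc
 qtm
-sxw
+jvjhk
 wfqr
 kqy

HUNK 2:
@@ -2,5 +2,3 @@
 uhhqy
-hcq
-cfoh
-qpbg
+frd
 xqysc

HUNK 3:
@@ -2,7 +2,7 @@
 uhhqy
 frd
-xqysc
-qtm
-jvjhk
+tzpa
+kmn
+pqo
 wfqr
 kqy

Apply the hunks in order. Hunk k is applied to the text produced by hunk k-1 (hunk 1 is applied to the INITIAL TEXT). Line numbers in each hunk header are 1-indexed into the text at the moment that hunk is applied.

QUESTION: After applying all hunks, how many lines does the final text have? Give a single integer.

Hunk 1: at line 6 remove [sxw] add [jvjhk] -> 11 lines: bxl uhhqy hcq cfoh qpbg xqysc qtm jvjhk wfqr kqy nihm
Hunk 2: at line 2 remove [hcq,cfoh,qpbg] add [frd] -> 9 lines: bxl uhhqy frd xqysc qtm jvjhk wfqr kqy nihm
Hunk 3: at line 2 remove [xqysc,qtm,jvjhk] add [tzpa,kmn,pqo] -> 9 lines: bxl uhhqy frd tzpa kmn pqo wfqr kqy nihm
Final line count: 9

Answer: 9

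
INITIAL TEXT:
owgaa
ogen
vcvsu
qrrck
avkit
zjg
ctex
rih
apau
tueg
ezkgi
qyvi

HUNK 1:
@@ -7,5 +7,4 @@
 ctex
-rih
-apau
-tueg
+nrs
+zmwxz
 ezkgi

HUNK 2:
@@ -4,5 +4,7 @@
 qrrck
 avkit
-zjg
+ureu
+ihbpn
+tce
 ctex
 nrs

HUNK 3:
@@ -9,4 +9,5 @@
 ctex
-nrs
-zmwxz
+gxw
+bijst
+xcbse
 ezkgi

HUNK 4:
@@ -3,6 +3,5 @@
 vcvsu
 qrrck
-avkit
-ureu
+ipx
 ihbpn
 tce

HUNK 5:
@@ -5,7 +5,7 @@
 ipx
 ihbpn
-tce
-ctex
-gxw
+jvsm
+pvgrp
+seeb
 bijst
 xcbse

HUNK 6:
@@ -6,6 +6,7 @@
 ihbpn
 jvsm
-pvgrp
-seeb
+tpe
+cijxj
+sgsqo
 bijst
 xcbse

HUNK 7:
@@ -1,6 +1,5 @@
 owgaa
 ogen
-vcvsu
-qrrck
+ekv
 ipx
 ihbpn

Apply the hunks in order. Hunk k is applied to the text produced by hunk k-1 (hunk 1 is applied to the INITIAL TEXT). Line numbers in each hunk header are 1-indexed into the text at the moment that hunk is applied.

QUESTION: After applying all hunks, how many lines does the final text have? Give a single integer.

Hunk 1: at line 7 remove [rih,apau,tueg] add [nrs,zmwxz] -> 11 lines: owgaa ogen vcvsu qrrck avkit zjg ctex nrs zmwxz ezkgi qyvi
Hunk 2: at line 4 remove [zjg] add [ureu,ihbpn,tce] -> 13 lines: owgaa ogen vcvsu qrrck avkit ureu ihbpn tce ctex nrs zmwxz ezkgi qyvi
Hunk 3: at line 9 remove [nrs,zmwxz] add [gxw,bijst,xcbse] -> 14 lines: owgaa ogen vcvsu qrrck avkit ureu ihbpn tce ctex gxw bijst xcbse ezkgi qyvi
Hunk 4: at line 3 remove [avkit,ureu] add [ipx] -> 13 lines: owgaa ogen vcvsu qrrck ipx ihbpn tce ctex gxw bijst xcbse ezkgi qyvi
Hunk 5: at line 5 remove [tce,ctex,gxw] add [jvsm,pvgrp,seeb] -> 13 lines: owgaa ogen vcvsu qrrck ipx ihbpn jvsm pvgrp seeb bijst xcbse ezkgi qyvi
Hunk 6: at line 6 remove [pvgrp,seeb] add [tpe,cijxj,sgsqo] -> 14 lines: owgaa ogen vcvsu qrrck ipx ihbpn jvsm tpe cijxj sgsqo bijst xcbse ezkgi qyvi
Hunk 7: at line 1 remove [vcvsu,qrrck] add [ekv] -> 13 lines: owgaa ogen ekv ipx ihbpn jvsm tpe cijxj sgsqo bijst xcbse ezkgi qyvi
Final line count: 13

Answer: 13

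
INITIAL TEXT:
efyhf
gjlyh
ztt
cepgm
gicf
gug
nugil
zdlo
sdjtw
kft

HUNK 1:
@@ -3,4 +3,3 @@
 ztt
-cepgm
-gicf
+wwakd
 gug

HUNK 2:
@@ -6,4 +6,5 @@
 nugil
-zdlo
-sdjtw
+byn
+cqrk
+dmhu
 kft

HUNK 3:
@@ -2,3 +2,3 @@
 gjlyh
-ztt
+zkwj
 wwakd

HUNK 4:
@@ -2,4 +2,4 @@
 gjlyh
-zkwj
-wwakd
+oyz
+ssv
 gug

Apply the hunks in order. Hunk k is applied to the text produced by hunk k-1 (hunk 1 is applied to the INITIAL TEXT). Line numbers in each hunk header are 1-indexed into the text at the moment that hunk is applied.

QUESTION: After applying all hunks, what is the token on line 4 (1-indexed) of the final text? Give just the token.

Hunk 1: at line 3 remove [cepgm,gicf] add [wwakd] -> 9 lines: efyhf gjlyh ztt wwakd gug nugil zdlo sdjtw kft
Hunk 2: at line 6 remove [zdlo,sdjtw] add [byn,cqrk,dmhu] -> 10 lines: efyhf gjlyh ztt wwakd gug nugil byn cqrk dmhu kft
Hunk 3: at line 2 remove [ztt] add [zkwj] -> 10 lines: efyhf gjlyh zkwj wwakd gug nugil byn cqrk dmhu kft
Hunk 4: at line 2 remove [zkwj,wwakd] add [oyz,ssv] -> 10 lines: efyhf gjlyh oyz ssv gug nugil byn cqrk dmhu kft
Final line 4: ssv

Answer: ssv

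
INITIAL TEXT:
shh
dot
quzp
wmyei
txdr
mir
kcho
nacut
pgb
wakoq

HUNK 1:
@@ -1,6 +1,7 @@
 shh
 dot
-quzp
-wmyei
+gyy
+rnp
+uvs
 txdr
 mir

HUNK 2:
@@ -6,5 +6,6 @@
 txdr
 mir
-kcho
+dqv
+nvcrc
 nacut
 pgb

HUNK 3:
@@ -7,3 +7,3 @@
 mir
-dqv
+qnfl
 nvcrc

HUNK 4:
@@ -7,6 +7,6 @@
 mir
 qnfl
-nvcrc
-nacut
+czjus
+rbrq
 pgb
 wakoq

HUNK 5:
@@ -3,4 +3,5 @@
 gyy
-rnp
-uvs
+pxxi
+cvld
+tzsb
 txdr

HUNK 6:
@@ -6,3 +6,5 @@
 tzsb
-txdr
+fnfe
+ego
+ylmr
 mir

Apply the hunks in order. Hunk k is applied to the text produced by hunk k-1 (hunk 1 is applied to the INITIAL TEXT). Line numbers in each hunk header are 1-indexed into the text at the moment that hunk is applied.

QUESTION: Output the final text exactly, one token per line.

Hunk 1: at line 1 remove [quzp,wmyei] add [gyy,rnp,uvs] -> 11 lines: shh dot gyy rnp uvs txdr mir kcho nacut pgb wakoq
Hunk 2: at line 6 remove [kcho] add [dqv,nvcrc] -> 12 lines: shh dot gyy rnp uvs txdr mir dqv nvcrc nacut pgb wakoq
Hunk 3: at line 7 remove [dqv] add [qnfl] -> 12 lines: shh dot gyy rnp uvs txdr mir qnfl nvcrc nacut pgb wakoq
Hunk 4: at line 7 remove [nvcrc,nacut] add [czjus,rbrq] -> 12 lines: shh dot gyy rnp uvs txdr mir qnfl czjus rbrq pgb wakoq
Hunk 5: at line 3 remove [rnp,uvs] add [pxxi,cvld,tzsb] -> 13 lines: shh dot gyy pxxi cvld tzsb txdr mir qnfl czjus rbrq pgb wakoq
Hunk 6: at line 6 remove [txdr] add [fnfe,ego,ylmr] -> 15 lines: shh dot gyy pxxi cvld tzsb fnfe ego ylmr mir qnfl czjus rbrq pgb wakoq

Answer: shh
dot
gyy
pxxi
cvld
tzsb
fnfe
ego
ylmr
mir
qnfl
czjus
rbrq
pgb
wakoq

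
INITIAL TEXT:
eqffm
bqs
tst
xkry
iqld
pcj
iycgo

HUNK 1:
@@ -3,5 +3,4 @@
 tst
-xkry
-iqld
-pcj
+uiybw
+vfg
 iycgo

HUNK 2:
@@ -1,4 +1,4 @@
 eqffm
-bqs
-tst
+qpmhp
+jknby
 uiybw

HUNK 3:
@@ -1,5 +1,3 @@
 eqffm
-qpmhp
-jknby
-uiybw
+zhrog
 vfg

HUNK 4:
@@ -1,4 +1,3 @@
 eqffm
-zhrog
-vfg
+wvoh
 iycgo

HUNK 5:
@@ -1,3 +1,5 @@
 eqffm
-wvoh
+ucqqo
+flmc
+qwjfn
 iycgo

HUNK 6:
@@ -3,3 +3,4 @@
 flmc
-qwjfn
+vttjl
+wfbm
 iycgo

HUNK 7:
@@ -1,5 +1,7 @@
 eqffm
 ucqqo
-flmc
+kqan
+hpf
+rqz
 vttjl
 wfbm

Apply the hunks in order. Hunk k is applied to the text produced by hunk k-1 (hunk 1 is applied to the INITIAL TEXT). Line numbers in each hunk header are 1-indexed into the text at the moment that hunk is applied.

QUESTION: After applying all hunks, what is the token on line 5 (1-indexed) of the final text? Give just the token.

Hunk 1: at line 3 remove [xkry,iqld,pcj] add [uiybw,vfg] -> 6 lines: eqffm bqs tst uiybw vfg iycgo
Hunk 2: at line 1 remove [bqs,tst] add [qpmhp,jknby] -> 6 lines: eqffm qpmhp jknby uiybw vfg iycgo
Hunk 3: at line 1 remove [qpmhp,jknby,uiybw] add [zhrog] -> 4 lines: eqffm zhrog vfg iycgo
Hunk 4: at line 1 remove [zhrog,vfg] add [wvoh] -> 3 lines: eqffm wvoh iycgo
Hunk 5: at line 1 remove [wvoh] add [ucqqo,flmc,qwjfn] -> 5 lines: eqffm ucqqo flmc qwjfn iycgo
Hunk 6: at line 3 remove [qwjfn] add [vttjl,wfbm] -> 6 lines: eqffm ucqqo flmc vttjl wfbm iycgo
Hunk 7: at line 1 remove [flmc] add [kqan,hpf,rqz] -> 8 lines: eqffm ucqqo kqan hpf rqz vttjl wfbm iycgo
Final line 5: rqz

Answer: rqz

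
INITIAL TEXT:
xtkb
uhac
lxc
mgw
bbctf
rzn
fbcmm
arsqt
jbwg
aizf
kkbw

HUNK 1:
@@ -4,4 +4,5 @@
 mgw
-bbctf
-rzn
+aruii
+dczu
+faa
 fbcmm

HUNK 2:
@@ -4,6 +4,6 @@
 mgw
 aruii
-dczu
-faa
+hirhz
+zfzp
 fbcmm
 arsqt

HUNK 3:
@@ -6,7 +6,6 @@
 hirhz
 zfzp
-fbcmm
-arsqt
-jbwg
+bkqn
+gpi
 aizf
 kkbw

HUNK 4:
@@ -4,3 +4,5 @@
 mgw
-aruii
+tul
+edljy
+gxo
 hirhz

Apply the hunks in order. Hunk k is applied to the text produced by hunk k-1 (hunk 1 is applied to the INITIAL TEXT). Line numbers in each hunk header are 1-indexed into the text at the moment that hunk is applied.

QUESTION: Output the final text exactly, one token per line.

Hunk 1: at line 4 remove [bbctf,rzn] add [aruii,dczu,faa] -> 12 lines: xtkb uhac lxc mgw aruii dczu faa fbcmm arsqt jbwg aizf kkbw
Hunk 2: at line 4 remove [dczu,faa] add [hirhz,zfzp] -> 12 lines: xtkb uhac lxc mgw aruii hirhz zfzp fbcmm arsqt jbwg aizf kkbw
Hunk 3: at line 6 remove [fbcmm,arsqt,jbwg] add [bkqn,gpi] -> 11 lines: xtkb uhac lxc mgw aruii hirhz zfzp bkqn gpi aizf kkbw
Hunk 4: at line 4 remove [aruii] add [tul,edljy,gxo] -> 13 lines: xtkb uhac lxc mgw tul edljy gxo hirhz zfzp bkqn gpi aizf kkbw

Answer: xtkb
uhac
lxc
mgw
tul
edljy
gxo
hirhz
zfzp
bkqn
gpi
aizf
kkbw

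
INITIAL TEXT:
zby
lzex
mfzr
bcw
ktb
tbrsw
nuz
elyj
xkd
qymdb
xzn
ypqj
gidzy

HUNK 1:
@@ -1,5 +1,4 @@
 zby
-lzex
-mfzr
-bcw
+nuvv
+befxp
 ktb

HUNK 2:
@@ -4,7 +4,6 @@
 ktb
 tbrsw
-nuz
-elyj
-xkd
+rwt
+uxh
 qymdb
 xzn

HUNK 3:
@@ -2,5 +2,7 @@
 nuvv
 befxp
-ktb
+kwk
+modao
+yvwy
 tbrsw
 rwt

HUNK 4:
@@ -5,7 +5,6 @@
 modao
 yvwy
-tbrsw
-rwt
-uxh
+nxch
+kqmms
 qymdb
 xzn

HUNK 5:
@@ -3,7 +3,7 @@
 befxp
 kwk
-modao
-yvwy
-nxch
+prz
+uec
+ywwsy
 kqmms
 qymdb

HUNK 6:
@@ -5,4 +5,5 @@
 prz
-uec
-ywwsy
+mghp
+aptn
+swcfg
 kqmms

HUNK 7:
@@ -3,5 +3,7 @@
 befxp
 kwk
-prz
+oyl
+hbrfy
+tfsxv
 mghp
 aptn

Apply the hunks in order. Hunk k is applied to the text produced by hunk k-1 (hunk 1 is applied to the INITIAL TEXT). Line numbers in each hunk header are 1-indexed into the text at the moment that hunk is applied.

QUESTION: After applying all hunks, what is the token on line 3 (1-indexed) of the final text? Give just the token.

Hunk 1: at line 1 remove [lzex,mfzr,bcw] add [nuvv,befxp] -> 12 lines: zby nuvv befxp ktb tbrsw nuz elyj xkd qymdb xzn ypqj gidzy
Hunk 2: at line 4 remove [nuz,elyj,xkd] add [rwt,uxh] -> 11 lines: zby nuvv befxp ktb tbrsw rwt uxh qymdb xzn ypqj gidzy
Hunk 3: at line 2 remove [ktb] add [kwk,modao,yvwy] -> 13 lines: zby nuvv befxp kwk modao yvwy tbrsw rwt uxh qymdb xzn ypqj gidzy
Hunk 4: at line 5 remove [tbrsw,rwt,uxh] add [nxch,kqmms] -> 12 lines: zby nuvv befxp kwk modao yvwy nxch kqmms qymdb xzn ypqj gidzy
Hunk 5: at line 3 remove [modao,yvwy,nxch] add [prz,uec,ywwsy] -> 12 lines: zby nuvv befxp kwk prz uec ywwsy kqmms qymdb xzn ypqj gidzy
Hunk 6: at line 5 remove [uec,ywwsy] add [mghp,aptn,swcfg] -> 13 lines: zby nuvv befxp kwk prz mghp aptn swcfg kqmms qymdb xzn ypqj gidzy
Hunk 7: at line 3 remove [prz] add [oyl,hbrfy,tfsxv] -> 15 lines: zby nuvv befxp kwk oyl hbrfy tfsxv mghp aptn swcfg kqmms qymdb xzn ypqj gidzy
Final line 3: befxp

Answer: befxp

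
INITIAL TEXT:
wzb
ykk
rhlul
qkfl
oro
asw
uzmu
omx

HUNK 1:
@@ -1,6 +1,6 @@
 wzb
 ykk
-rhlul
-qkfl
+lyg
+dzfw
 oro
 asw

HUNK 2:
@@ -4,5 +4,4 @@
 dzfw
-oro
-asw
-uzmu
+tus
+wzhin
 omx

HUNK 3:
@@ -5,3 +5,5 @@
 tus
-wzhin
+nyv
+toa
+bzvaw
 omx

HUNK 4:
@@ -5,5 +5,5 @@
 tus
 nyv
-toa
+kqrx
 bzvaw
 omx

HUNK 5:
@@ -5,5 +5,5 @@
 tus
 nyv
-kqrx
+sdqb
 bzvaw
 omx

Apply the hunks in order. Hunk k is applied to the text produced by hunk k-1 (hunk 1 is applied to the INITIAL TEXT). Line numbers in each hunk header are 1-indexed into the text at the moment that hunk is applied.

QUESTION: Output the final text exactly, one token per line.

Answer: wzb
ykk
lyg
dzfw
tus
nyv
sdqb
bzvaw
omx

Derivation:
Hunk 1: at line 1 remove [rhlul,qkfl] add [lyg,dzfw] -> 8 lines: wzb ykk lyg dzfw oro asw uzmu omx
Hunk 2: at line 4 remove [oro,asw,uzmu] add [tus,wzhin] -> 7 lines: wzb ykk lyg dzfw tus wzhin omx
Hunk 3: at line 5 remove [wzhin] add [nyv,toa,bzvaw] -> 9 lines: wzb ykk lyg dzfw tus nyv toa bzvaw omx
Hunk 4: at line 5 remove [toa] add [kqrx] -> 9 lines: wzb ykk lyg dzfw tus nyv kqrx bzvaw omx
Hunk 5: at line 5 remove [kqrx] add [sdqb] -> 9 lines: wzb ykk lyg dzfw tus nyv sdqb bzvaw omx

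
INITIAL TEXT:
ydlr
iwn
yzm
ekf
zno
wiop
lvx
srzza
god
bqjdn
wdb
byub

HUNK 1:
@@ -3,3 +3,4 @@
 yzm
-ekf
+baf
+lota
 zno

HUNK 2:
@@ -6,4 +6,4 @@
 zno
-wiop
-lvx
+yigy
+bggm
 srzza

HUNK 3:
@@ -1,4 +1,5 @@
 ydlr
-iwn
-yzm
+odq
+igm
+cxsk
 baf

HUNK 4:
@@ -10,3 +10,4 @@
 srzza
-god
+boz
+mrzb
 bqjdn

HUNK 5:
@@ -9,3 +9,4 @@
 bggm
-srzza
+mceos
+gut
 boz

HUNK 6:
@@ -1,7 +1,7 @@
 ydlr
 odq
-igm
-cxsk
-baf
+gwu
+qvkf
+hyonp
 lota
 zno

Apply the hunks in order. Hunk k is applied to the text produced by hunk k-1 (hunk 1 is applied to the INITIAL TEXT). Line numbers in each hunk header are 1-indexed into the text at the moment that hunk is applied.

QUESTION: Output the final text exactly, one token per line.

Hunk 1: at line 3 remove [ekf] add [baf,lota] -> 13 lines: ydlr iwn yzm baf lota zno wiop lvx srzza god bqjdn wdb byub
Hunk 2: at line 6 remove [wiop,lvx] add [yigy,bggm] -> 13 lines: ydlr iwn yzm baf lota zno yigy bggm srzza god bqjdn wdb byub
Hunk 3: at line 1 remove [iwn,yzm] add [odq,igm,cxsk] -> 14 lines: ydlr odq igm cxsk baf lota zno yigy bggm srzza god bqjdn wdb byub
Hunk 4: at line 10 remove [god] add [boz,mrzb] -> 15 lines: ydlr odq igm cxsk baf lota zno yigy bggm srzza boz mrzb bqjdn wdb byub
Hunk 5: at line 9 remove [srzza] add [mceos,gut] -> 16 lines: ydlr odq igm cxsk baf lota zno yigy bggm mceos gut boz mrzb bqjdn wdb byub
Hunk 6: at line 1 remove [igm,cxsk,baf] add [gwu,qvkf,hyonp] -> 16 lines: ydlr odq gwu qvkf hyonp lota zno yigy bggm mceos gut boz mrzb bqjdn wdb byub

Answer: ydlr
odq
gwu
qvkf
hyonp
lota
zno
yigy
bggm
mceos
gut
boz
mrzb
bqjdn
wdb
byub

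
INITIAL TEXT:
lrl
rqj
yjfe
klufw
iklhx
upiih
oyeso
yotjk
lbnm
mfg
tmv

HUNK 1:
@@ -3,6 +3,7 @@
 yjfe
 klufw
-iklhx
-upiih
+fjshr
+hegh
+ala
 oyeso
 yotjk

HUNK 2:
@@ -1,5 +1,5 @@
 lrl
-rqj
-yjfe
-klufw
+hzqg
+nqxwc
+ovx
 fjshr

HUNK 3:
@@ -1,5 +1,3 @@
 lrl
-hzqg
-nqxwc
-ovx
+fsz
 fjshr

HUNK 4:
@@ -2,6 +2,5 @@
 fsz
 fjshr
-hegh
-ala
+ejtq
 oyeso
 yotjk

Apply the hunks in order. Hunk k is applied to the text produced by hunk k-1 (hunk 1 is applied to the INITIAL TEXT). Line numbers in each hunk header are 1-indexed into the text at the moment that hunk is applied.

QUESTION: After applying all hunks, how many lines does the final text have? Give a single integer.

Answer: 9

Derivation:
Hunk 1: at line 3 remove [iklhx,upiih] add [fjshr,hegh,ala] -> 12 lines: lrl rqj yjfe klufw fjshr hegh ala oyeso yotjk lbnm mfg tmv
Hunk 2: at line 1 remove [rqj,yjfe,klufw] add [hzqg,nqxwc,ovx] -> 12 lines: lrl hzqg nqxwc ovx fjshr hegh ala oyeso yotjk lbnm mfg tmv
Hunk 3: at line 1 remove [hzqg,nqxwc,ovx] add [fsz] -> 10 lines: lrl fsz fjshr hegh ala oyeso yotjk lbnm mfg tmv
Hunk 4: at line 2 remove [hegh,ala] add [ejtq] -> 9 lines: lrl fsz fjshr ejtq oyeso yotjk lbnm mfg tmv
Final line count: 9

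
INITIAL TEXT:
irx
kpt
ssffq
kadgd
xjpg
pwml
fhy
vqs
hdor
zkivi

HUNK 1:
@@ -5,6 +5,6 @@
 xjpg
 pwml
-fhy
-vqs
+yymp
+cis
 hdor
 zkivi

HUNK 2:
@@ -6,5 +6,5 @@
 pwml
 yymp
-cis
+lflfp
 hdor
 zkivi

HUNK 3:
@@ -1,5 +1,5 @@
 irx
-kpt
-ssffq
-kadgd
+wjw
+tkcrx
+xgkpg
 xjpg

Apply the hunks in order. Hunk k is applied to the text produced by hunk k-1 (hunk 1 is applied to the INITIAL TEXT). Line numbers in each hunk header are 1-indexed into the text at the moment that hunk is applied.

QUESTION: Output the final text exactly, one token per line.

Answer: irx
wjw
tkcrx
xgkpg
xjpg
pwml
yymp
lflfp
hdor
zkivi

Derivation:
Hunk 1: at line 5 remove [fhy,vqs] add [yymp,cis] -> 10 lines: irx kpt ssffq kadgd xjpg pwml yymp cis hdor zkivi
Hunk 2: at line 6 remove [cis] add [lflfp] -> 10 lines: irx kpt ssffq kadgd xjpg pwml yymp lflfp hdor zkivi
Hunk 3: at line 1 remove [kpt,ssffq,kadgd] add [wjw,tkcrx,xgkpg] -> 10 lines: irx wjw tkcrx xgkpg xjpg pwml yymp lflfp hdor zkivi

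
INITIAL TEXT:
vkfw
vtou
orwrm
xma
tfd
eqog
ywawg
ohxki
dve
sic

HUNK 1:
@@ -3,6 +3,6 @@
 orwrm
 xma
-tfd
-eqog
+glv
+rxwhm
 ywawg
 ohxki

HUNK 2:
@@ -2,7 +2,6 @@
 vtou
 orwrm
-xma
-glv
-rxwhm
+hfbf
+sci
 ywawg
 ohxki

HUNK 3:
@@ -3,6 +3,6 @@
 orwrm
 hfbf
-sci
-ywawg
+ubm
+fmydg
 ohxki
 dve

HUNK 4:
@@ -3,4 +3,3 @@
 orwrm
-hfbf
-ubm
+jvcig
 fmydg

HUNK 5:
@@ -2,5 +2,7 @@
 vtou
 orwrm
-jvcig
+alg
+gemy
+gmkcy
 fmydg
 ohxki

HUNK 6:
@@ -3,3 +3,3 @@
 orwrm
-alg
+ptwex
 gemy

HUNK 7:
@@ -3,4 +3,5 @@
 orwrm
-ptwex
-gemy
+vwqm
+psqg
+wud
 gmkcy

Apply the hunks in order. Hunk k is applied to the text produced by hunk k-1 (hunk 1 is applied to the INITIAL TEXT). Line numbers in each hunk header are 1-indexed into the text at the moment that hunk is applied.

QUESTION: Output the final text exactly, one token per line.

Hunk 1: at line 3 remove [tfd,eqog] add [glv,rxwhm] -> 10 lines: vkfw vtou orwrm xma glv rxwhm ywawg ohxki dve sic
Hunk 2: at line 2 remove [xma,glv,rxwhm] add [hfbf,sci] -> 9 lines: vkfw vtou orwrm hfbf sci ywawg ohxki dve sic
Hunk 3: at line 3 remove [sci,ywawg] add [ubm,fmydg] -> 9 lines: vkfw vtou orwrm hfbf ubm fmydg ohxki dve sic
Hunk 4: at line 3 remove [hfbf,ubm] add [jvcig] -> 8 lines: vkfw vtou orwrm jvcig fmydg ohxki dve sic
Hunk 5: at line 2 remove [jvcig] add [alg,gemy,gmkcy] -> 10 lines: vkfw vtou orwrm alg gemy gmkcy fmydg ohxki dve sic
Hunk 6: at line 3 remove [alg] add [ptwex] -> 10 lines: vkfw vtou orwrm ptwex gemy gmkcy fmydg ohxki dve sic
Hunk 7: at line 3 remove [ptwex,gemy] add [vwqm,psqg,wud] -> 11 lines: vkfw vtou orwrm vwqm psqg wud gmkcy fmydg ohxki dve sic

Answer: vkfw
vtou
orwrm
vwqm
psqg
wud
gmkcy
fmydg
ohxki
dve
sic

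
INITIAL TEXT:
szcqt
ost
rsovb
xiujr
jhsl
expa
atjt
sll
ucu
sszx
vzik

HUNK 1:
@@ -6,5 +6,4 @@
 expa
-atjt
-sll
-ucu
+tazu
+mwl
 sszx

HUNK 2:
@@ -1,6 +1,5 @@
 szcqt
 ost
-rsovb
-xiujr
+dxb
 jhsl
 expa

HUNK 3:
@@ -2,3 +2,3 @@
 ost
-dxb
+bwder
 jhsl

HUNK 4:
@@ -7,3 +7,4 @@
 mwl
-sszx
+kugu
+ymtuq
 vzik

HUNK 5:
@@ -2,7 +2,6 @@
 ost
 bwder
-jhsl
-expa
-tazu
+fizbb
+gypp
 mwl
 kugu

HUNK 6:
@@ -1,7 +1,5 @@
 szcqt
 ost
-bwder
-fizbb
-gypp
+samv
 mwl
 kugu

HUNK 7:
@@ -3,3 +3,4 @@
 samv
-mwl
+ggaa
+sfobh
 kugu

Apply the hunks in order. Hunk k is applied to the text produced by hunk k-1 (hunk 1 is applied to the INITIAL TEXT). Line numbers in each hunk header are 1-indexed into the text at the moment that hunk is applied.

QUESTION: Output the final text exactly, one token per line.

Hunk 1: at line 6 remove [atjt,sll,ucu] add [tazu,mwl] -> 10 lines: szcqt ost rsovb xiujr jhsl expa tazu mwl sszx vzik
Hunk 2: at line 1 remove [rsovb,xiujr] add [dxb] -> 9 lines: szcqt ost dxb jhsl expa tazu mwl sszx vzik
Hunk 3: at line 2 remove [dxb] add [bwder] -> 9 lines: szcqt ost bwder jhsl expa tazu mwl sszx vzik
Hunk 4: at line 7 remove [sszx] add [kugu,ymtuq] -> 10 lines: szcqt ost bwder jhsl expa tazu mwl kugu ymtuq vzik
Hunk 5: at line 2 remove [jhsl,expa,tazu] add [fizbb,gypp] -> 9 lines: szcqt ost bwder fizbb gypp mwl kugu ymtuq vzik
Hunk 6: at line 1 remove [bwder,fizbb,gypp] add [samv] -> 7 lines: szcqt ost samv mwl kugu ymtuq vzik
Hunk 7: at line 3 remove [mwl] add [ggaa,sfobh] -> 8 lines: szcqt ost samv ggaa sfobh kugu ymtuq vzik

Answer: szcqt
ost
samv
ggaa
sfobh
kugu
ymtuq
vzik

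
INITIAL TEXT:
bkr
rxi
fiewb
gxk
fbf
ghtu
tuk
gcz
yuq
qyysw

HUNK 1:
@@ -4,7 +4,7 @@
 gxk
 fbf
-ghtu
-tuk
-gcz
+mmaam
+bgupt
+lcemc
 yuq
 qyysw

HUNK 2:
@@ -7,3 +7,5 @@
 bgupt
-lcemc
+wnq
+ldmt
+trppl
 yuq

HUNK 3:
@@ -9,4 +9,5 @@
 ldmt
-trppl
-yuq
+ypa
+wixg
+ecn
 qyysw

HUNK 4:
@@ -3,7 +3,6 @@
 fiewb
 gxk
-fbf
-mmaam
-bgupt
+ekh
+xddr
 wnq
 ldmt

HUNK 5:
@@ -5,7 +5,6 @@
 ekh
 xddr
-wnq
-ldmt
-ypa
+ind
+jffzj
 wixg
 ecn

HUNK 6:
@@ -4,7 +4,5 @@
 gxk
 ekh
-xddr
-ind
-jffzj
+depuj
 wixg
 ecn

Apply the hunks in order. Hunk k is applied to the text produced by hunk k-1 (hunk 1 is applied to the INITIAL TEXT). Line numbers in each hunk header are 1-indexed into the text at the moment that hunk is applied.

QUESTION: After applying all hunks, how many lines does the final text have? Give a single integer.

Hunk 1: at line 4 remove [ghtu,tuk,gcz] add [mmaam,bgupt,lcemc] -> 10 lines: bkr rxi fiewb gxk fbf mmaam bgupt lcemc yuq qyysw
Hunk 2: at line 7 remove [lcemc] add [wnq,ldmt,trppl] -> 12 lines: bkr rxi fiewb gxk fbf mmaam bgupt wnq ldmt trppl yuq qyysw
Hunk 3: at line 9 remove [trppl,yuq] add [ypa,wixg,ecn] -> 13 lines: bkr rxi fiewb gxk fbf mmaam bgupt wnq ldmt ypa wixg ecn qyysw
Hunk 4: at line 3 remove [fbf,mmaam,bgupt] add [ekh,xddr] -> 12 lines: bkr rxi fiewb gxk ekh xddr wnq ldmt ypa wixg ecn qyysw
Hunk 5: at line 5 remove [wnq,ldmt,ypa] add [ind,jffzj] -> 11 lines: bkr rxi fiewb gxk ekh xddr ind jffzj wixg ecn qyysw
Hunk 6: at line 4 remove [xddr,ind,jffzj] add [depuj] -> 9 lines: bkr rxi fiewb gxk ekh depuj wixg ecn qyysw
Final line count: 9

Answer: 9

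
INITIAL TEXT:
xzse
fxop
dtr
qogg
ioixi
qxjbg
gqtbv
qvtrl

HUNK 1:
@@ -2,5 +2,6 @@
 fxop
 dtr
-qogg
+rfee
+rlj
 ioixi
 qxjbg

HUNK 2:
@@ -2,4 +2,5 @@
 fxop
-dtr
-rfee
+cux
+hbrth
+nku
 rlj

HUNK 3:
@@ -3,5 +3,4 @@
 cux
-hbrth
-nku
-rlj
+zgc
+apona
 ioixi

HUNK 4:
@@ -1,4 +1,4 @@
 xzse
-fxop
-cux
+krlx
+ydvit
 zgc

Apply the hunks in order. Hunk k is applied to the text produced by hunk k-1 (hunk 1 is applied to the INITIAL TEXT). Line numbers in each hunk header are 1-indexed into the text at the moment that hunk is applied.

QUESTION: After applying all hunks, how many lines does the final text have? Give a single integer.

Hunk 1: at line 2 remove [qogg] add [rfee,rlj] -> 9 lines: xzse fxop dtr rfee rlj ioixi qxjbg gqtbv qvtrl
Hunk 2: at line 2 remove [dtr,rfee] add [cux,hbrth,nku] -> 10 lines: xzse fxop cux hbrth nku rlj ioixi qxjbg gqtbv qvtrl
Hunk 3: at line 3 remove [hbrth,nku,rlj] add [zgc,apona] -> 9 lines: xzse fxop cux zgc apona ioixi qxjbg gqtbv qvtrl
Hunk 4: at line 1 remove [fxop,cux] add [krlx,ydvit] -> 9 lines: xzse krlx ydvit zgc apona ioixi qxjbg gqtbv qvtrl
Final line count: 9

Answer: 9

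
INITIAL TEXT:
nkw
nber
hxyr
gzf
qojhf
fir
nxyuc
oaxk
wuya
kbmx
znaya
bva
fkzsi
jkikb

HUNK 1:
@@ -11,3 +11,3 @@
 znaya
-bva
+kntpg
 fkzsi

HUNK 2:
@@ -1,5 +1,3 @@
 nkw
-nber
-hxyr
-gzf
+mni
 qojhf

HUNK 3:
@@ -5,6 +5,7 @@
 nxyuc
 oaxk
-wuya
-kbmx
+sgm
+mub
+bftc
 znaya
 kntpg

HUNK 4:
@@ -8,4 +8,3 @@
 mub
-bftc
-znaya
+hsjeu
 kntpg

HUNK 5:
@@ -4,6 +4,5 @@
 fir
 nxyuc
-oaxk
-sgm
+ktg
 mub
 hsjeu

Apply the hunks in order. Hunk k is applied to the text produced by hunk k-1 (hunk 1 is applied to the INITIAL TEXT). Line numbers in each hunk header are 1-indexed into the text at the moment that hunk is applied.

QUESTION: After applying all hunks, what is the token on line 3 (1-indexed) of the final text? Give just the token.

Hunk 1: at line 11 remove [bva] add [kntpg] -> 14 lines: nkw nber hxyr gzf qojhf fir nxyuc oaxk wuya kbmx znaya kntpg fkzsi jkikb
Hunk 2: at line 1 remove [nber,hxyr,gzf] add [mni] -> 12 lines: nkw mni qojhf fir nxyuc oaxk wuya kbmx znaya kntpg fkzsi jkikb
Hunk 3: at line 5 remove [wuya,kbmx] add [sgm,mub,bftc] -> 13 lines: nkw mni qojhf fir nxyuc oaxk sgm mub bftc znaya kntpg fkzsi jkikb
Hunk 4: at line 8 remove [bftc,znaya] add [hsjeu] -> 12 lines: nkw mni qojhf fir nxyuc oaxk sgm mub hsjeu kntpg fkzsi jkikb
Hunk 5: at line 4 remove [oaxk,sgm] add [ktg] -> 11 lines: nkw mni qojhf fir nxyuc ktg mub hsjeu kntpg fkzsi jkikb
Final line 3: qojhf

Answer: qojhf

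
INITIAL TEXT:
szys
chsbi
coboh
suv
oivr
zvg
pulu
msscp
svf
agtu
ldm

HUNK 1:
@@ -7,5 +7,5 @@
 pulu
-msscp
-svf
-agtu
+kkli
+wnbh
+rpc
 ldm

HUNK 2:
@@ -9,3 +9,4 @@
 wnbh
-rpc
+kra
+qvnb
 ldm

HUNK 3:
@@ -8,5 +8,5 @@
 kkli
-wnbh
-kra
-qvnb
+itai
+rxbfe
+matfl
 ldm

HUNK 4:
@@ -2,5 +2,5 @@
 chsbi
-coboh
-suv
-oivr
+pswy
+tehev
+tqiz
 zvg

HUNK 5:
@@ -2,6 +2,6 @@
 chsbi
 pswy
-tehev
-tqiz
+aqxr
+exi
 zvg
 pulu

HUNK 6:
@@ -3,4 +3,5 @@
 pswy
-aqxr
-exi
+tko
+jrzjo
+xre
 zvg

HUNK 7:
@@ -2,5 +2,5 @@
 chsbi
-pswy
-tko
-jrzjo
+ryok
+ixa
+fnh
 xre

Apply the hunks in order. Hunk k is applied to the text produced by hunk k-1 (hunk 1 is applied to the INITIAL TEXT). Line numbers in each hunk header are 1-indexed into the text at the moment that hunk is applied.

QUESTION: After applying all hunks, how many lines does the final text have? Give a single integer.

Hunk 1: at line 7 remove [msscp,svf,agtu] add [kkli,wnbh,rpc] -> 11 lines: szys chsbi coboh suv oivr zvg pulu kkli wnbh rpc ldm
Hunk 2: at line 9 remove [rpc] add [kra,qvnb] -> 12 lines: szys chsbi coboh suv oivr zvg pulu kkli wnbh kra qvnb ldm
Hunk 3: at line 8 remove [wnbh,kra,qvnb] add [itai,rxbfe,matfl] -> 12 lines: szys chsbi coboh suv oivr zvg pulu kkli itai rxbfe matfl ldm
Hunk 4: at line 2 remove [coboh,suv,oivr] add [pswy,tehev,tqiz] -> 12 lines: szys chsbi pswy tehev tqiz zvg pulu kkli itai rxbfe matfl ldm
Hunk 5: at line 2 remove [tehev,tqiz] add [aqxr,exi] -> 12 lines: szys chsbi pswy aqxr exi zvg pulu kkli itai rxbfe matfl ldm
Hunk 6: at line 3 remove [aqxr,exi] add [tko,jrzjo,xre] -> 13 lines: szys chsbi pswy tko jrzjo xre zvg pulu kkli itai rxbfe matfl ldm
Hunk 7: at line 2 remove [pswy,tko,jrzjo] add [ryok,ixa,fnh] -> 13 lines: szys chsbi ryok ixa fnh xre zvg pulu kkli itai rxbfe matfl ldm
Final line count: 13

Answer: 13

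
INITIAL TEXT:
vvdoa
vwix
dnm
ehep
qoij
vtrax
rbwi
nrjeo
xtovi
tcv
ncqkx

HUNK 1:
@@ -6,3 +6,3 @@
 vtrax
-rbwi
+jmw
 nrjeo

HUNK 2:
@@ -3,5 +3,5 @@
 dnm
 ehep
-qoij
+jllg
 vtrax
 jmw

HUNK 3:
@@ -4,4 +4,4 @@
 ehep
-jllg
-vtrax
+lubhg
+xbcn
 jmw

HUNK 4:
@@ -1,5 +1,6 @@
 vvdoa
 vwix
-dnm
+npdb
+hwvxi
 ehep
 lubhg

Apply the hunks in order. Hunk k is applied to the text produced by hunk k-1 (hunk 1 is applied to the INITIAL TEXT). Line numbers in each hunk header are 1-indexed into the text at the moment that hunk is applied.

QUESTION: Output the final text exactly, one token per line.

Answer: vvdoa
vwix
npdb
hwvxi
ehep
lubhg
xbcn
jmw
nrjeo
xtovi
tcv
ncqkx

Derivation:
Hunk 1: at line 6 remove [rbwi] add [jmw] -> 11 lines: vvdoa vwix dnm ehep qoij vtrax jmw nrjeo xtovi tcv ncqkx
Hunk 2: at line 3 remove [qoij] add [jllg] -> 11 lines: vvdoa vwix dnm ehep jllg vtrax jmw nrjeo xtovi tcv ncqkx
Hunk 3: at line 4 remove [jllg,vtrax] add [lubhg,xbcn] -> 11 lines: vvdoa vwix dnm ehep lubhg xbcn jmw nrjeo xtovi tcv ncqkx
Hunk 4: at line 1 remove [dnm] add [npdb,hwvxi] -> 12 lines: vvdoa vwix npdb hwvxi ehep lubhg xbcn jmw nrjeo xtovi tcv ncqkx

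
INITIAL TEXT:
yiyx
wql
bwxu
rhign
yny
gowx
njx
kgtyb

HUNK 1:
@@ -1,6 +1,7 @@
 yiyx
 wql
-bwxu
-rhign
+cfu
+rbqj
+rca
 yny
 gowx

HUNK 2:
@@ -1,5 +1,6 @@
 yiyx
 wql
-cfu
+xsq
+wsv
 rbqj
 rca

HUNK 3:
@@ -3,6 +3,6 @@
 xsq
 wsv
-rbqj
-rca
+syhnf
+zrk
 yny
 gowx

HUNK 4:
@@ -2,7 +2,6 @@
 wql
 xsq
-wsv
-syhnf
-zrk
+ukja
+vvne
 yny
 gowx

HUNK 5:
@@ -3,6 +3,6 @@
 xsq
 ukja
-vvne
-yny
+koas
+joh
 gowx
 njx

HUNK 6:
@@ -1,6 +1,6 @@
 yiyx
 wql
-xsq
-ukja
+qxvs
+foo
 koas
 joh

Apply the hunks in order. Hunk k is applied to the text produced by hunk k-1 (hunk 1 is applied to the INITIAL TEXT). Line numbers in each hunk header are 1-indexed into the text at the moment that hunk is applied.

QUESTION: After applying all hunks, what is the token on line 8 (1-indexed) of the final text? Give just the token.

Hunk 1: at line 1 remove [bwxu,rhign] add [cfu,rbqj,rca] -> 9 lines: yiyx wql cfu rbqj rca yny gowx njx kgtyb
Hunk 2: at line 1 remove [cfu] add [xsq,wsv] -> 10 lines: yiyx wql xsq wsv rbqj rca yny gowx njx kgtyb
Hunk 3: at line 3 remove [rbqj,rca] add [syhnf,zrk] -> 10 lines: yiyx wql xsq wsv syhnf zrk yny gowx njx kgtyb
Hunk 4: at line 2 remove [wsv,syhnf,zrk] add [ukja,vvne] -> 9 lines: yiyx wql xsq ukja vvne yny gowx njx kgtyb
Hunk 5: at line 3 remove [vvne,yny] add [koas,joh] -> 9 lines: yiyx wql xsq ukja koas joh gowx njx kgtyb
Hunk 6: at line 1 remove [xsq,ukja] add [qxvs,foo] -> 9 lines: yiyx wql qxvs foo koas joh gowx njx kgtyb
Final line 8: njx

Answer: njx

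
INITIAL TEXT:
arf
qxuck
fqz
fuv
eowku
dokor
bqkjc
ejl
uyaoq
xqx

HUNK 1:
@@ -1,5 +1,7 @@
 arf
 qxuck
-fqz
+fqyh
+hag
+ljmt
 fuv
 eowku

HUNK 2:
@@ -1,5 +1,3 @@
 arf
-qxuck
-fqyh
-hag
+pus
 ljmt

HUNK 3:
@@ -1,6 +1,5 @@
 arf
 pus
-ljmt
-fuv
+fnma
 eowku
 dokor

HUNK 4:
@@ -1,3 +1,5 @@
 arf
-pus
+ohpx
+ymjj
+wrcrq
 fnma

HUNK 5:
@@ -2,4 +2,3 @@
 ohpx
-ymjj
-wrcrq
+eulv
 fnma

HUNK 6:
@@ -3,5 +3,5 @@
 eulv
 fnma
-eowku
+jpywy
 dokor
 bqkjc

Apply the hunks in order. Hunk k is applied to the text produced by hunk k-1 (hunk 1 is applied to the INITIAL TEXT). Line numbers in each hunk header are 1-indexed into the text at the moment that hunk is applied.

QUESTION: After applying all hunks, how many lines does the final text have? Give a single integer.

Hunk 1: at line 1 remove [fqz] add [fqyh,hag,ljmt] -> 12 lines: arf qxuck fqyh hag ljmt fuv eowku dokor bqkjc ejl uyaoq xqx
Hunk 2: at line 1 remove [qxuck,fqyh,hag] add [pus] -> 10 lines: arf pus ljmt fuv eowku dokor bqkjc ejl uyaoq xqx
Hunk 3: at line 1 remove [ljmt,fuv] add [fnma] -> 9 lines: arf pus fnma eowku dokor bqkjc ejl uyaoq xqx
Hunk 4: at line 1 remove [pus] add [ohpx,ymjj,wrcrq] -> 11 lines: arf ohpx ymjj wrcrq fnma eowku dokor bqkjc ejl uyaoq xqx
Hunk 5: at line 2 remove [ymjj,wrcrq] add [eulv] -> 10 lines: arf ohpx eulv fnma eowku dokor bqkjc ejl uyaoq xqx
Hunk 6: at line 3 remove [eowku] add [jpywy] -> 10 lines: arf ohpx eulv fnma jpywy dokor bqkjc ejl uyaoq xqx
Final line count: 10

Answer: 10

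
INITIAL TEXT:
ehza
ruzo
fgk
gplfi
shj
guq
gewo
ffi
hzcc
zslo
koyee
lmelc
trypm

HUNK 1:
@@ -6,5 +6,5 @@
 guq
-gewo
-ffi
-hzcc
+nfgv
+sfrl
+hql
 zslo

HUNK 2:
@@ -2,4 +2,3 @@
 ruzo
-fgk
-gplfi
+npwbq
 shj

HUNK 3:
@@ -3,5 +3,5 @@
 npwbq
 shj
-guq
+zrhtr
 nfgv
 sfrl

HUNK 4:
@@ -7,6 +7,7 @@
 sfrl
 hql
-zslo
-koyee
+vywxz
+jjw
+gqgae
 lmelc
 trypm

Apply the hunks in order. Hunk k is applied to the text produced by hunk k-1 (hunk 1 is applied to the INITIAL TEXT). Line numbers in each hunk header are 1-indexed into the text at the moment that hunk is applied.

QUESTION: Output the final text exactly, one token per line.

Answer: ehza
ruzo
npwbq
shj
zrhtr
nfgv
sfrl
hql
vywxz
jjw
gqgae
lmelc
trypm

Derivation:
Hunk 1: at line 6 remove [gewo,ffi,hzcc] add [nfgv,sfrl,hql] -> 13 lines: ehza ruzo fgk gplfi shj guq nfgv sfrl hql zslo koyee lmelc trypm
Hunk 2: at line 2 remove [fgk,gplfi] add [npwbq] -> 12 lines: ehza ruzo npwbq shj guq nfgv sfrl hql zslo koyee lmelc trypm
Hunk 3: at line 3 remove [guq] add [zrhtr] -> 12 lines: ehza ruzo npwbq shj zrhtr nfgv sfrl hql zslo koyee lmelc trypm
Hunk 4: at line 7 remove [zslo,koyee] add [vywxz,jjw,gqgae] -> 13 lines: ehza ruzo npwbq shj zrhtr nfgv sfrl hql vywxz jjw gqgae lmelc trypm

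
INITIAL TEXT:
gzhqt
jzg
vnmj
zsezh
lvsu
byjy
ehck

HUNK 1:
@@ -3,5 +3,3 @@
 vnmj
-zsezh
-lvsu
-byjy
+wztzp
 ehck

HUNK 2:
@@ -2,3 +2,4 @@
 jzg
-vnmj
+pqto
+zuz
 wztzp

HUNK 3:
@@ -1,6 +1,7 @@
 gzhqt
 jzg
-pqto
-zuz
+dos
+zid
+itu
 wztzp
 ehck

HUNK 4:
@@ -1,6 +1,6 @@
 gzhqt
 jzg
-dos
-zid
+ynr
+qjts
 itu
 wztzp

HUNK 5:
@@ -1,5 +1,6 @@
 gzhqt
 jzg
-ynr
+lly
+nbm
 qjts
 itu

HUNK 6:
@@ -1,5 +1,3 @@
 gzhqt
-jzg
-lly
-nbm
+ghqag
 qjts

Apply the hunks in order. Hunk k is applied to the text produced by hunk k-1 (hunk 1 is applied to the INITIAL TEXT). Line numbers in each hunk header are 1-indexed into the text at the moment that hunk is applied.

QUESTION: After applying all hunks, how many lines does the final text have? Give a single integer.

Hunk 1: at line 3 remove [zsezh,lvsu,byjy] add [wztzp] -> 5 lines: gzhqt jzg vnmj wztzp ehck
Hunk 2: at line 2 remove [vnmj] add [pqto,zuz] -> 6 lines: gzhqt jzg pqto zuz wztzp ehck
Hunk 3: at line 1 remove [pqto,zuz] add [dos,zid,itu] -> 7 lines: gzhqt jzg dos zid itu wztzp ehck
Hunk 4: at line 1 remove [dos,zid] add [ynr,qjts] -> 7 lines: gzhqt jzg ynr qjts itu wztzp ehck
Hunk 5: at line 1 remove [ynr] add [lly,nbm] -> 8 lines: gzhqt jzg lly nbm qjts itu wztzp ehck
Hunk 6: at line 1 remove [jzg,lly,nbm] add [ghqag] -> 6 lines: gzhqt ghqag qjts itu wztzp ehck
Final line count: 6

Answer: 6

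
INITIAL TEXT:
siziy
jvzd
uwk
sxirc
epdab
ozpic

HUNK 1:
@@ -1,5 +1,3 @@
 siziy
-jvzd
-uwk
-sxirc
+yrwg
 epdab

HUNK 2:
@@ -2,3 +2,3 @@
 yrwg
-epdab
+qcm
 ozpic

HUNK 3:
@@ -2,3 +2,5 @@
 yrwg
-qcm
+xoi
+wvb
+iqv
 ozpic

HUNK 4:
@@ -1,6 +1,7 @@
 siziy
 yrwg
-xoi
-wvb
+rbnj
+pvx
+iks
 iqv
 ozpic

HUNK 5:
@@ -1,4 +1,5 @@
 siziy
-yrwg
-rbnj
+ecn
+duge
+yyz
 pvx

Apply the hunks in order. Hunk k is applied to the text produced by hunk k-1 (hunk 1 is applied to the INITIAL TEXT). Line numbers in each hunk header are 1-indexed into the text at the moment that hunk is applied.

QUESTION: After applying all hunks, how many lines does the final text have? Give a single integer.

Hunk 1: at line 1 remove [jvzd,uwk,sxirc] add [yrwg] -> 4 lines: siziy yrwg epdab ozpic
Hunk 2: at line 2 remove [epdab] add [qcm] -> 4 lines: siziy yrwg qcm ozpic
Hunk 3: at line 2 remove [qcm] add [xoi,wvb,iqv] -> 6 lines: siziy yrwg xoi wvb iqv ozpic
Hunk 4: at line 1 remove [xoi,wvb] add [rbnj,pvx,iks] -> 7 lines: siziy yrwg rbnj pvx iks iqv ozpic
Hunk 5: at line 1 remove [yrwg,rbnj] add [ecn,duge,yyz] -> 8 lines: siziy ecn duge yyz pvx iks iqv ozpic
Final line count: 8

Answer: 8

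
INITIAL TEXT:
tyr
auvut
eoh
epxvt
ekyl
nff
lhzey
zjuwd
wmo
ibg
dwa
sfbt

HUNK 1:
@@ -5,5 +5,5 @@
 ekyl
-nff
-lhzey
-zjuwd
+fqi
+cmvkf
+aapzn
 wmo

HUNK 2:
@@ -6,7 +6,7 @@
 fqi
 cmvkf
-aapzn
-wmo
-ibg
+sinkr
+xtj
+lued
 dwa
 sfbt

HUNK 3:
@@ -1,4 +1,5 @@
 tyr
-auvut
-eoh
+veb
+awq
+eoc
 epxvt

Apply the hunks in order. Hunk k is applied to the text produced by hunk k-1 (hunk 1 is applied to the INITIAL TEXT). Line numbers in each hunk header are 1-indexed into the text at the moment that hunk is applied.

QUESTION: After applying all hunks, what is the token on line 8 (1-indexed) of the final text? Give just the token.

Hunk 1: at line 5 remove [nff,lhzey,zjuwd] add [fqi,cmvkf,aapzn] -> 12 lines: tyr auvut eoh epxvt ekyl fqi cmvkf aapzn wmo ibg dwa sfbt
Hunk 2: at line 6 remove [aapzn,wmo,ibg] add [sinkr,xtj,lued] -> 12 lines: tyr auvut eoh epxvt ekyl fqi cmvkf sinkr xtj lued dwa sfbt
Hunk 3: at line 1 remove [auvut,eoh] add [veb,awq,eoc] -> 13 lines: tyr veb awq eoc epxvt ekyl fqi cmvkf sinkr xtj lued dwa sfbt
Final line 8: cmvkf

Answer: cmvkf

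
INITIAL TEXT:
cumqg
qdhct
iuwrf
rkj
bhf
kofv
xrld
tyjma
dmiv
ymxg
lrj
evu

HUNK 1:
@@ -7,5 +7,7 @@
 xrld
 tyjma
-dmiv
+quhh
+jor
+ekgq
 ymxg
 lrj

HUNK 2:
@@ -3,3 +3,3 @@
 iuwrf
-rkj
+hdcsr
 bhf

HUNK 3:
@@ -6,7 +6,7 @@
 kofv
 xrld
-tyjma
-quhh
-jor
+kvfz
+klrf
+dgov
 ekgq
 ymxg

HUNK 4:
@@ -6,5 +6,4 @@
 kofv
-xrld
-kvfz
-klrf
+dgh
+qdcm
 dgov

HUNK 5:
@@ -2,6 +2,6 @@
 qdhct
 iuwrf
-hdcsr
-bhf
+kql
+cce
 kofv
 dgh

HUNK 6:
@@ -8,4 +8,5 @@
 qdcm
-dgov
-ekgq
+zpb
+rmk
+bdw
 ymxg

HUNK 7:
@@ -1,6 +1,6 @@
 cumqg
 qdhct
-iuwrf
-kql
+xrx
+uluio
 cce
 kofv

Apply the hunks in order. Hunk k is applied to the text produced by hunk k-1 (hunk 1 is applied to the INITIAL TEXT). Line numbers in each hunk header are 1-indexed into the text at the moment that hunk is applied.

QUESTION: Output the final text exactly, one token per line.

Hunk 1: at line 7 remove [dmiv] add [quhh,jor,ekgq] -> 14 lines: cumqg qdhct iuwrf rkj bhf kofv xrld tyjma quhh jor ekgq ymxg lrj evu
Hunk 2: at line 3 remove [rkj] add [hdcsr] -> 14 lines: cumqg qdhct iuwrf hdcsr bhf kofv xrld tyjma quhh jor ekgq ymxg lrj evu
Hunk 3: at line 6 remove [tyjma,quhh,jor] add [kvfz,klrf,dgov] -> 14 lines: cumqg qdhct iuwrf hdcsr bhf kofv xrld kvfz klrf dgov ekgq ymxg lrj evu
Hunk 4: at line 6 remove [xrld,kvfz,klrf] add [dgh,qdcm] -> 13 lines: cumqg qdhct iuwrf hdcsr bhf kofv dgh qdcm dgov ekgq ymxg lrj evu
Hunk 5: at line 2 remove [hdcsr,bhf] add [kql,cce] -> 13 lines: cumqg qdhct iuwrf kql cce kofv dgh qdcm dgov ekgq ymxg lrj evu
Hunk 6: at line 8 remove [dgov,ekgq] add [zpb,rmk,bdw] -> 14 lines: cumqg qdhct iuwrf kql cce kofv dgh qdcm zpb rmk bdw ymxg lrj evu
Hunk 7: at line 1 remove [iuwrf,kql] add [xrx,uluio] -> 14 lines: cumqg qdhct xrx uluio cce kofv dgh qdcm zpb rmk bdw ymxg lrj evu

Answer: cumqg
qdhct
xrx
uluio
cce
kofv
dgh
qdcm
zpb
rmk
bdw
ymxg
lrj
evu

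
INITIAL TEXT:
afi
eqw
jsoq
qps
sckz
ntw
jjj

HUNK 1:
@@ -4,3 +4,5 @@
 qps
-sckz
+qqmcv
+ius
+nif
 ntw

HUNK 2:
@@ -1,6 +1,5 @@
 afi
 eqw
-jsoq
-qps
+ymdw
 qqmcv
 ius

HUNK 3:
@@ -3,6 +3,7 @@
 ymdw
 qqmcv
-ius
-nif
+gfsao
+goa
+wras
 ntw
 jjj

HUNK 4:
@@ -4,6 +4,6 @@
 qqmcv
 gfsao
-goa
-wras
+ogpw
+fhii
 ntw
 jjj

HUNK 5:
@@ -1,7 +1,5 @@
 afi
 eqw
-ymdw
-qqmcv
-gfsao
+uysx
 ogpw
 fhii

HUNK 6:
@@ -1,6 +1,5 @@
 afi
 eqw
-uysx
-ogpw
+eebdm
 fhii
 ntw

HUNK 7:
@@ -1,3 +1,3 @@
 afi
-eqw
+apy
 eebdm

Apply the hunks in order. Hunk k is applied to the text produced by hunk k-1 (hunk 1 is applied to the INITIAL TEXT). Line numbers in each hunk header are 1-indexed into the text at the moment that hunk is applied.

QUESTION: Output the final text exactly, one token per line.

Hunk 1: at line 4 remove [sckz] add [qqmcv,ius,nif] -> 9 lines: afi eqw jsoq qps qqmcv ius nif ntw jjj
Hunk 2: at line 1 remove [jsoq,qps] add [ymdw] -> 8 lines: afi eqw ymdw qqmcv ius nif ntw jjj
Hunk 3: at line 3 remove [ius,nif] add [gfsao,goa,wras] -> 9 lines: afi eqw ymdw qqmcv gfsao goa wras ntw jjj
Hunk 4: at line 4 remove [goa,wras] add [ogpw,fhii] -> 9 lines: afi eqw ymdw qqmcv gfsao ogpw fhii ntw jjj
Hunk 5: at line 1 remove [ymdw,qqmcv,gfsao] add [uysx] -> 7 lines: afi eqw uysx ogpw fhii ntw jjj
Hunk 6: at line 1 remove [uysx,ogpw] add [eebdm] -> 6 lines: afi eqw eebdm fhii ntw jjj
Hunk 7: at line 1 remove [eqw] add [apy] -> 6 lines: afi apy eebdm fhii ntw jjj

Answer: afi
apy
eebdm
fhii
ntw
jjj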